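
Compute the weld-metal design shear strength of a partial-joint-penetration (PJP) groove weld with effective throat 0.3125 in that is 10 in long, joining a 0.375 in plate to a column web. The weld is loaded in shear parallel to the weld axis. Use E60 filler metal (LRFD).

φR_n ≈ 84.4 kip

E60XX → F_EXX = 60 ksi.
Effective throat (given) t_e = 0.3125 in.
A_we = 0.3125 × 10 = 3.125 in².
F_nw = 0.6 F_EXX = 36 ksi.
φR_n = 0.75 × 36 × 3.125 = 84.38 kip.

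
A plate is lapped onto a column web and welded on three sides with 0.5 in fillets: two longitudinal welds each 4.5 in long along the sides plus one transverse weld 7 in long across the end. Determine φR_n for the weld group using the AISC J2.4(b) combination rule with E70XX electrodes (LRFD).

E70XX → F_EXX = 70 ksi.
t_e = 0.707 × 0.5 = 0.3535 in.
R_nwl = 0.6 × 70 × 0.3535 × 9 = 133.6 kips (longitudinal, 2 welds).
R_nwt = 0.6 × 70 × 0.3535 × 7 = 103.9 kips (transverse, base value).
(i) R_nwl + R_nwt = 237.6 kips; (ii) 0.85 R_nwl + 1.5 R_nwt = 269.5 kips.
R_n = max = 269.5 kips [governs: (ii)]; φR_n = 202.1 kips.

φR_n ≈ 202 kips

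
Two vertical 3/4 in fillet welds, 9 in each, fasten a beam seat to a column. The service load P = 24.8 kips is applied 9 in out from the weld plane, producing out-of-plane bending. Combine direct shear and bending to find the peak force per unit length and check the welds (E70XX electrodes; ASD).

f_max ≈ 8.38 kip/in; adequate

E70XX → F_EXX = 70 ksi.
L_w = 2 × 9 = 18 in; section modulus (unit throat) S = 2 × L²/6 = 27 in².
Direct shear f_v = P/L_w = 24.8/18 = 1.378 kip/in.
Moment M = P × e = 24.8 × 9 = 223.2 kip·in; bending f_b = M/S = 8.267 kip/in.
f_max = √(f_v² + f_b²) = √(1.378² + 8.267²) = 8.381 kip/in.
r_n/Ω = (1/2.0) × 0.6 × 70 × (0.707 × 0.75) = 11.14 kip/in → adequate.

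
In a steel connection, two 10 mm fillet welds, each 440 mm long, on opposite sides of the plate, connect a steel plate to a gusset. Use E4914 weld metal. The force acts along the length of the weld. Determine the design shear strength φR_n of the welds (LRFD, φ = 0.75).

E49XX → F_EXX = 490 MPa.
Effective throat t_e = 0.707 × 10 = 7.07 mm.
Total length L = 880 mm; A_we = 7.07 × 880 = 6222 mm².
F_nw = 0.6 F_EXX = 0.6 × 490 = 294 MPa.
φR_n = 0.75 × 294 × 6222 × 10⁻³ = 1372 kN.

φR_n ≈ 1370 kN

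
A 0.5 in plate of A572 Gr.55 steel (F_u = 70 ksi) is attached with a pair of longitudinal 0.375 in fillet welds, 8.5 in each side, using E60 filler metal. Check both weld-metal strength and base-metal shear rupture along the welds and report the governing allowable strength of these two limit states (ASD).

R_n/Ω ≈ 81.1 kips (weld metal governs)

E60XX → F_EXX = 60 ksi.
t_e = 0.707 × 0.375 = 0.2651 in; L = 17 in.
Weld metal: R_n/Ω = (1/2.0) × 0.6 × 60 × 0.2651 × 17 = 81.13 kips.
Base metal (shear rupture): R_n/Ω = (1/2.0) × 0.6 × 70 × 0.5 × 17 = 178.5 kips.
Governing: weld metal.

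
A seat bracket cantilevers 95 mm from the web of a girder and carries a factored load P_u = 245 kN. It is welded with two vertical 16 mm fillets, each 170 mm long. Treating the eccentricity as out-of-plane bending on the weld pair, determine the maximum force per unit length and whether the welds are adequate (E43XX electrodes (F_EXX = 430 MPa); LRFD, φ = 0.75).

L_w = 2 × 170 = 340 mm; section modulus (unit throat) S = 2 × L²/6 = 9633 mm².
Direct shear f_v = P/L_w = 245×10³/340 = 720.6 N/mm.
Moment M = P × e = 245×10³ × 95 = 23275000 N·mm; bending f_b = M/S = 2416 N/mm.
f_max = √(f_v² + f_b²) = √(720.6² + 2416²) = 2521 N/mm.
φr_n = 0.75 × 0.6 × 430 × (0.707 × 16) = 2189 N/mm → NOT adequate.

f_max ≈ 2520 N/mm; NOT adequate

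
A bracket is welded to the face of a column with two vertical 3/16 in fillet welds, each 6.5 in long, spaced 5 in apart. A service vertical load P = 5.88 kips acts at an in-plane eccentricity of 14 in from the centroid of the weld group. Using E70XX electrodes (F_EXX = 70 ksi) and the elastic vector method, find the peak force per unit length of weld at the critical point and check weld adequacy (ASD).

Total weld length L_w = 13 in. Treat welds as unit-width lines.
Polar moment about centroid: J = 2[d³/12 + d(b/2)²] = 2[6.5³/12 + 6.5×2.5²] = 127 in³.
Direct shear f_v = P/L_w = 5.88 / 13 = 0.4523 kip/in (vertical).
Torsion M = P·e = 5.88 × 14 = 82.32 kip·in.
Critical point at (x, y) = (2.5, 3.25) from centroid. f_tx = M·y/J = 2.106 kip/in; f_ty = M·x/J = 1.62 kip/in.
Resultant f_max = √[f_tx² + (f_v + f_ty)²] = √[2.106² + (0.4523 + 1.62)²] = 2.955 kip/in.
Capacity per unit length: r_n/Ω = (1/2.0) × 0.6 × 70 × (0.707 × 0.1875) = 2.784 kip/in.
2.955 > 2.784 → NOT adequate.

f_max ≈ 2.95 kip/in; NOT adequate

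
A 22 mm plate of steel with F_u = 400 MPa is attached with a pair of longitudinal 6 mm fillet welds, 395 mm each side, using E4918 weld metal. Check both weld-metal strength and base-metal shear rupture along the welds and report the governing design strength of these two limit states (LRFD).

E49XX → F_EXX = 490 MPa.
t_e = 0.707 × 6 = 4.242 mm; L = 790 mm.
Weld metal: φR_n = 0.75 × 0.6 × 490 × 4.242 × 790 × 10⁻³ = 738.9 kN.
Base metal (shear rupture): φR_n = 0.75 × 0.6 × 400 × 22 × 790 × 10⁻³ = 3128 kN.
Governing: weld metal.

φR_n ≈ 739 kN (weld metal governs)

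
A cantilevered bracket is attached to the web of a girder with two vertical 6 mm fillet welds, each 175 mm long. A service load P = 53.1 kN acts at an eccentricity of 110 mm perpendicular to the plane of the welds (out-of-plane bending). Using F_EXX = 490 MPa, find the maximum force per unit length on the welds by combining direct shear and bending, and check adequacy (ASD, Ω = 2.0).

f_max ≈ 592 N/mm; adequate

L_w = 2 × 175 = 350 mm; section modulus (unit throat) S = 2 × L²/6 = 10210 mm².
Direct shear f_v = P/L_w = 53.1×10³/350 = 151.7 N/mm.
Moment M = P × e = 53.1×10³ × 110 = 5841000 N·mm; bending f_b = M/S = 572.2 N/mm.
f_max = √(f_v² + f_b²) = √(151.7² + 572.2²) = 592 N/mm.
r_n/Ω = (1/2.0) × 0.6 × 490 × (0.707 × 6) = 623.6 N/mm → adequate.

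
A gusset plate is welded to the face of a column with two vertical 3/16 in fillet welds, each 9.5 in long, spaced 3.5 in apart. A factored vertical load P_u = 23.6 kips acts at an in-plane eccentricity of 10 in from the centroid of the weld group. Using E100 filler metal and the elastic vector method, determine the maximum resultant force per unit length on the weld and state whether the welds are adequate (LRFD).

E100XX → F_EXX = 100 ksi.
Total weld length L_w = 19 in. Treat welds as unit-width lines.
Polar moment about centroid: J = 2[d³/12 + d(b/2)²] = 2[9.5³/12 + 9.5×1.75²] = 201.1 in³.
Direct shear f_v = P/L_w = 23.6 / 19 = 1.242 kip/in (vertical).
Torsion M = P·e = 23.6 × 10 = 236 kip·in.
Critical point at (x, y) = (1.75, 4.75) from centroid. f_tx = M·y/J = 5.575 kip/in; f_ty = M·x/J = 2.054 kip/in.
Resultant f_max = √[f_tx² + (f_v + f_ty)²] = √[5.575² + (1.242 + 2.054)²] = 6.476 kip/in.
Capacity per unit length: φr_n = 0.75 × 0.6 × 100 × (0.707 × 0.1875) = 5.965 kip/in.
6.476 > 5.965 → NOT adequate.

f_max ≈ 6.48 kip/in; NOT adequate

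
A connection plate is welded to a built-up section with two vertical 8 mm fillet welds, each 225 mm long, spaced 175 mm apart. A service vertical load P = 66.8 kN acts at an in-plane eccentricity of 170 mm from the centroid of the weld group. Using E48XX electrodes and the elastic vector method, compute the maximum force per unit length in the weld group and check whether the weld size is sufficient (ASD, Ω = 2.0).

E48XX → F_EXX = 480 MPa.
Total weld length L_w = 450 mm. Treat welds as unit-width lines.
Polar moment about centroid: J = 2[d³/12 + d(b/2)²] = 2[225³/12 + 225×87.5²] = 5344000 mm³.
Direct shear f_v = P/L_w = 66.8×10³ / 450 = 148.4 N/mm (vertical).
Torsion M = P·e = 66.8×10³ × 170 = 11356000 N·mm.
Critical point at (x, y) = (87.5, 112.5) from centroid. f_tx = M·y/J = 239.1 N/mm; f_ty = M·x/J = 185.9 N/mm.
Resultant f_max = √[f_tx² + (f_v + f_ty)²] = √[239.1² + (148.4 + 185.9)²] = 411.1 N/mm.
Capacity per unit length: r_n/Ω = (1/2.0) × 0.6 × 480 × (0.707 × 8) = 814.5 N/mm.
411.1 ≤ 814.5 → adequate.

f_max ≈ 411 N/mm; adequate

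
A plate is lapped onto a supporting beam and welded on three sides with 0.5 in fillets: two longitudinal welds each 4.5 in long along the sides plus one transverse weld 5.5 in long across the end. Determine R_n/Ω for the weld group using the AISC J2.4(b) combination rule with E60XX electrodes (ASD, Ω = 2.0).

R_n/Ω ≈ 101 kip

E60XX → F_EXX = 60 ksi.
t_e = 0.707 × 0.5 = 0.3535 in.
R_nwl = 0.6 × 60 × 0.3535 × 9 = 114.5 kip (longitudinal, 2 welds).
R_nwt = 0.6 × 60 × 0.3535 × 5.5 = 69.99 kip (transverse, base value).
(i) R_nwl + R_nwt = 184.5 kip; (ii) 0.85 R_nwl + 1.5 R_nwt = 202.3 kip.
R_n = max = 202.3 kip [governs: (ii)]; R_n/Ω = 101.2 kip.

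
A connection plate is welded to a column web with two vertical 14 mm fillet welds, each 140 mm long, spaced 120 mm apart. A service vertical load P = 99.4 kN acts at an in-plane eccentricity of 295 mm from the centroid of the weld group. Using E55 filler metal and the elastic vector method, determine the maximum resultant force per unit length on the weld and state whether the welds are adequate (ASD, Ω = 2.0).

f_max ≈ 2090 N/mm; NOT adequate

E55XX → F_EXX = 550 MPa.
Total weld length L_w = 280 mm. Treat welds as unit-width lines.
Polar moment about centroid: J = 2[d³/12 + d(b/2)²] = 2[140³/12 + 140×60²] = 1465000 mm³.
Direct shear f_v = P/L_w = 99.4×10³ / 280 = 355 N/mm (vertical).
Torsion M = P·e = 99.4×10³ × 295 = 29323000 N·mm.
Critical point at (x, y) = (60, 70) from centroid. f_tx = M·y/J = 1401 N/mm; f_ty = M·x/J = 1201 N/mm.
Resultant f_max = √[f_tx² + (f_v + f_ty)²] = √[1401² + (355 + 1201)²] = 2093 N/mm.
Capacity per unit length: r_n/Ω = (1/2.0) × 0.6 × 550 × (0.707 × 14) = 1633 N/mm.
2093 > 1633 → NOT adequate.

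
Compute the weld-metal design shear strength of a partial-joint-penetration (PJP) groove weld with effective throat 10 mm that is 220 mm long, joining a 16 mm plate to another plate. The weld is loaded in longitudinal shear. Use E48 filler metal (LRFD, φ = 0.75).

φR_n ≈ 475 kN

E48XX → F_EXX = 480 MPa.
Effective throat (given) t_e = 10 mm.
A_we = 10 × 220 = 2200 mm².
F_nw = 0.6 F_EXX = 288 MPa.
φR_n = 0.75 × 288 × 2200 × 10⁻³ = 475.2 kN.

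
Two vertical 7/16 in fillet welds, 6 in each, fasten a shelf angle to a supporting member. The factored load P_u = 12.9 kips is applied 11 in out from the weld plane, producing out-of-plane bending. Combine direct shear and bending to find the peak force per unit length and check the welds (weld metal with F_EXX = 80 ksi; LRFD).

f_max ≈ 11.9 kip/in; NOT adequate

L_w = 2 × 6 = 12 in; section modulus (unit throat) S = 2 × L²/6 = 12 in².
Direct shear f_v = P/L_w = 12.9/12 = 1.075 kip/in.
Moment M = P × e = 12.9 × 11 = 141.9 kip·in; bending f_b = M/S = 11.83 kip/in.
f_max = √(f_v² + f_b²) = √(1.075² + 11.83²) = 11.87 kip/in.
φr_n = 0.75 × 0.6 × 80 × (0.707 × 0.4375) = 11.14 kip/in → NOT adequate.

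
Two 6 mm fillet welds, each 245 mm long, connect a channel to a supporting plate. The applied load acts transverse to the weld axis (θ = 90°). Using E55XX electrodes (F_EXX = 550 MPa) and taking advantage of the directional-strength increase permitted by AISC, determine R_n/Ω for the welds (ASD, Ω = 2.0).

R_n/Ω ≈ 514 kN

t_e = 0.707 × 6 = 4.242 mm; A_we = 4.242 × 490 = 2079 mm².
Directional factor: 1.0 + 0.5 sin^1.5(90°) = 1.5.
F_nw = 0.6 × 550 × 1.5 = 495 MPa.
R_n/Ω = (495 × 2079) / 2.0 × 10⁻³ = 514.4 kN.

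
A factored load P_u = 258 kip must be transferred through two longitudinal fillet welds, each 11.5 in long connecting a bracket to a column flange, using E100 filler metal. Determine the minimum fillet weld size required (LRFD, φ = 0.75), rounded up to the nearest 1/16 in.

w = 3/8 in

E100XX → F_EXX = 100 ksi.
Total weld length L = 23 in.
Required throat t_e = P_u / (φ × 0.6 F_EXX × L) = 258 / (0.75 × 0.6 × 100 × 23) = 0.2493 in.
Required leg w = t_e / 0.707 = 0.3526 in → use 3/8 in.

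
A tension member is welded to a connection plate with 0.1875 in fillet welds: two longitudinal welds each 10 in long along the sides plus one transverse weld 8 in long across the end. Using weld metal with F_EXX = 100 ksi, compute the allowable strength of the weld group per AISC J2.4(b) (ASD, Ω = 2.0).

R_n/Ω ≈ 115 kips

t_e = 0.707 × 0.1875 = 0.1326 in.
R_nwl = 0.6 × 100 × 0.1326 × 20 = 159.1 kips (longitudinal, 2 welds).
R_nwt = 0.6 × 100 × 0.1326 × 8 = 63.63 kips (transverse, base value).
(i) R_nwl + R_nwt = 222.7 kips; (ii) 0.85 R_nwl + 1.5 R_nwt = 230.7 kips.
R_n = max = 230.7 kips [governs: (ii)]; R_n/Ω = 115.3 kips.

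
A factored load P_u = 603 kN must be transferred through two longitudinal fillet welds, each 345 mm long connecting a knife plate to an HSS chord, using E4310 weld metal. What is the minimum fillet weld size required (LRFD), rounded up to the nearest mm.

E43XX → F_EXX = 430 MPa.
Total weld length L = 690 mm.
Required throat t_e = P_u / (φ × 0.6 F_EXX × L) = 603 / (0.75 × 0.6 × 430 × 690 × 10⁻³) = 4.516 mm.
Required leg w = t_e / 0.707 = 6.388 mm → use 7 mm.

w = 7 mm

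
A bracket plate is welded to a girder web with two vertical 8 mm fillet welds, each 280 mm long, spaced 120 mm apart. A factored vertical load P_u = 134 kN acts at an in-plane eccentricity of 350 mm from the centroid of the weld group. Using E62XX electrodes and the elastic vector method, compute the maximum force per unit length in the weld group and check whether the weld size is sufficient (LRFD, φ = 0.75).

E62XX → F_EXX = 620 MPa.
Total weld length L_w = 560 mm. Treat welds as unit-width lines.
Polar moment about centroid: J = 2[d³/12 + d(b/2)²] = 2[280³/12 + 280×60²] = 5675000 mm³.
Direct shear f_v = P/L_w = 134×10³ / 560 = 239.3 N/mm (vertical).
Torsion M = P·e = 134×10³ × 350 = 46900000 N·mm.
Critical point at (x, y) = (60, 140) from centroid. f_tx = M·y/J = 1157 N/mm; f_ty = M·x/J = 495.9 N/mm.
Resultant f_max = √[f_tx² + (f_v + f_ty)²] = √[1157² + (239.3 + 495.9)²] = 1371 N/mm.
Capacity per unit length: φr_n = 0.75 × 0.6 × 620 × (0.707 × 8) = 1578 N/mm.
1371 ≤ 1578 → adequate.

f_max ≈ 1370 N/mm; adequate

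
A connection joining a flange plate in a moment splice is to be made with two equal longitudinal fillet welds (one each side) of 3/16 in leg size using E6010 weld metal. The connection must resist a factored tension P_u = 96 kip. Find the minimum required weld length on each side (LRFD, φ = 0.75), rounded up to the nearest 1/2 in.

E60XX → F_EXX = 60 ksi.
Throat t_e = 0.707 × 0.1875 = 0.1326 in.
φr_n = 0.75 × 0.6 × 60 × 0.1326 = 3.579 kip/in.
L_req = P_u / φr_n = 96 / 3.579 = 26.82 in total.
Per side: 26.82 / 2 = 13.41 in.
Round up → use L = 13.5 in on each side.

L = 13.5 in on each side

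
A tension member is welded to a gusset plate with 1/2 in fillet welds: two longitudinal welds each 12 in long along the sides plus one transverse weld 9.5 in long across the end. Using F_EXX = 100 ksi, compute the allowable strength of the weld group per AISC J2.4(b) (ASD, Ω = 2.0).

R_n/Ω ≈ 367 kips

t_e = 0.707 × 0.5 = 0.3535 in.
R_nwl = 0.6 × 100 × 0.3535 × 24 = 509 kips (longitudinal, 2 welds).
R_nwt = 0.6 × 100 × 0.3535 × 9.5 = 201.5 kips (transverse, base value).
(i) R_nwl + R_nwt = 710.5 kips; (ii) 0.85 R_nwl + 1.5 R_nwt = 734.9 kips.
R_n = max = 734.9 kips [governs: (ii)]; R_n/Ω = 367.5 kips.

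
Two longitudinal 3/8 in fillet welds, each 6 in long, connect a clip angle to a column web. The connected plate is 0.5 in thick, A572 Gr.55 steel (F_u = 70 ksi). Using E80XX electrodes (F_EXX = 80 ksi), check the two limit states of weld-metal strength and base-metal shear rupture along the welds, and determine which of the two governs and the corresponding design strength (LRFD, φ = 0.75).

t_e = 0.707 × 0.375 = 0.2651 in; L = 12 in.
Weld metal: φR_n = 0.75 × 0.6 × 80 × 0.2651 × 12 = 114.5 kips.
Base metal (shear rupture): φR_n = 0.75 × 0.6 × 70 × 0.5 × 12 = 189 kips.
Governing: weld metal.

φR_n ≈ 115 kips (weld metal governs)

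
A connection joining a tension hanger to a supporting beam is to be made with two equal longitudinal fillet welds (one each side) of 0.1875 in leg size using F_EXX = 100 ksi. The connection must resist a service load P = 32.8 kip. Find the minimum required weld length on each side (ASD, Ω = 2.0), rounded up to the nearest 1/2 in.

Throat t_e = 0.707 × 0.1875 = 0.1326 in.
r_n/Ω = (0.6 × 100 × 0.1326) / 2.0 = 3.977 kip/in.
L_req = P / (r_n/Ω) = 32.8 / 3.977 = 8.248 in total.
Per side: 8.248 / 2 = 4.124 in.
Round up → use L = 4.5 in on each side.

L = 4.5 in on each side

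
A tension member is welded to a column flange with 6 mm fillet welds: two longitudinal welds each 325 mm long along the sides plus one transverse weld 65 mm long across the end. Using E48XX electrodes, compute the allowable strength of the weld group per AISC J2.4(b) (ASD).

E48XX → F_EXX = 480 MPa.
t_e = 0.707 × 6 = 4.242 mm.
R_nwl = 0.6 × 480 × 4.242 × 650 × 10⁻³ = 794.1 kN (longitudinal, 2 welds).
R_nwt = 0.6 × 480 × 4.242 × 65 × 10⁻³ = 79.41 kN (transverse, base value).
(i) R_nwl + R_nwt = 873.5 kN; (ii) 0.85 R_nwl + 1.5 R_nwt = 794.1 kN.
R_n = max = 873.5 kN [governs: (i)]; R_n/Ω = 436.8 kN.

R_n/Ω ≈ 437 kN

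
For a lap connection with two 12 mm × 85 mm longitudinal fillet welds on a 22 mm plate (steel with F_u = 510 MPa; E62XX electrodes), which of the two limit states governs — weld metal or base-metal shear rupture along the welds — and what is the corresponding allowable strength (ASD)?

R_n/Ω ≈ 268 kN (weld metal governs)

E62XX → F_EXX = 620 MPa.
t_e = 0.707 × 12 = 8.484 mm; L = 170 mm.
Weld metal: R_n/Ω = (1/2.0) × 0.6 × 620 × 8.484 × 170 × 10⁻³ = 268.3 kN.
Base metal (shear rupture): R_n/Ω = (1/2.0) × 0.6 × 510 × 22 × 170 × 10⁻³ = 572.2 kN.
Governing: weld metal.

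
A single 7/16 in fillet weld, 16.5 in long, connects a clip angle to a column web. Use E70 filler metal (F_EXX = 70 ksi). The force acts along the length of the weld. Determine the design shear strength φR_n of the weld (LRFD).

φR_n ≈ 161 kips

Effective throat t_e = 0.707 × 0.4375 = 0.3093 in.
Total length L = 16.5 in; A_we = 0.3093 × 16.5 = 5.104 in².
F_nw = 0.6 F_EXX = 0.6 × 70 = 42 ksi.
φR_n = 0.75 × 42 × 5.104 = 160.8 kips.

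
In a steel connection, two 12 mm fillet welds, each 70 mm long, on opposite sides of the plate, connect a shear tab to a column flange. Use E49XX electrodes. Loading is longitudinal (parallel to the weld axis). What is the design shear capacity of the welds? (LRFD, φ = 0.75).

E49XX → F_EXX = 490 MPa.
Effective throat t_e = 0.707 × 12 = 8.484 mm.
Total length L = 140 mm; A_we = 8.484 × 140 = 1188 mm².
F_nw = 0.6 F_EXX = 0.6 × 490 = 294 MPa.
φR_n = 0.75 × 294 × 1188 × 10⁻³ = 261.9 kN.

φR_n ≈ 262 kN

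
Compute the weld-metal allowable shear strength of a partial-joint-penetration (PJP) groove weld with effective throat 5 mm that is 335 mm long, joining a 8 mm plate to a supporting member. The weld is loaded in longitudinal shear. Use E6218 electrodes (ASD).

E62XX → F_EXX = 620 MPa.
Effective throat (given) t_e = 5 mm.
A_we = 5 × 335 = 1675 mm².
F_nw = 0.6 F_EXX = 372 MPa.
R_n/Ω = (372 × 1675) / 2.0 × 10⁻³ = 311.6 kN.

R_n/Ω ≈ 312 kN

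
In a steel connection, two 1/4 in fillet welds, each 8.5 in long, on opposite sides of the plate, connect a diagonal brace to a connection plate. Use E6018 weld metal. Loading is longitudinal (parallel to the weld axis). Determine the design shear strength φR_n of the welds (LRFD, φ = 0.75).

E60XX → F_EXX = 60 ksi.
Effective throat t_e = 0.707 × 0.25 = 0.1767 in.
Total length L = 17 in; A_we = 0.1767 × 17 = 3.005 in².
F_nw = 0.6 F_EXX = 0.6 × 60 = 36 ksi.
φR_n = 0.75 × 36 × 3.005 = 81.13 kip.

φR_n ≈ 81.1 kip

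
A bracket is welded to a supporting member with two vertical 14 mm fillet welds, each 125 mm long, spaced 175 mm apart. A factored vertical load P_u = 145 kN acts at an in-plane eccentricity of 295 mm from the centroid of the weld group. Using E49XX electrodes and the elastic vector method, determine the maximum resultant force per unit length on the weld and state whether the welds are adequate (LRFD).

E49XX → F_EXX = 490 MPa.
Total weld length L_w = 250 mm. Treat welds as unit-width lines.
Polar moment about centroid: J = 2[d³/12 + d(b/2)²] = 2[125³/12 + 125×87.5²] = 2240000 mm³.
Direct shear f_v = P/L_w = 145×10³ / 250 = 580 N/mm (vertical).
Torsion M = P·e = 145×10³ × 295 = 42775000 N·mm.
Critical point at (x, y) = (87.5, 62.5) from centroid. f_tx = M·y/J = 1194 N/mm; f_ty = M·x/J = 1671 N/mm.
Resultant f_max = √[f_tx² + (f_v + f_ty)²] = √[1194² + (580 + 1671)²] = 2548 N/mm.
Capacity per unit length: φr_n = 0.75 × 0.6 × 490 × (0.707 × 14) = 2183 N/mm.
2548 > 2183 → NOT adequate.

f_max ≈ 2550 N/mm; NOT adequate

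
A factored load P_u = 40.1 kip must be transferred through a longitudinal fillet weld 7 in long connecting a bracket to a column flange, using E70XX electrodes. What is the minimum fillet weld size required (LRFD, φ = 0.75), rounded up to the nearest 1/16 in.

E70XX → F_EXX = 70 ksi.
Total weld length L = 7 in.
Required throat t_e = P_u / (φ × 0.6 F_EXX × L) = 40.1 / (0.75 × 0.6 × 70 × 7) = 0.1819 in.
Required leg w = t_e / 0.707 = 0.2572 in → use 5/16 in.

w = 5/16 in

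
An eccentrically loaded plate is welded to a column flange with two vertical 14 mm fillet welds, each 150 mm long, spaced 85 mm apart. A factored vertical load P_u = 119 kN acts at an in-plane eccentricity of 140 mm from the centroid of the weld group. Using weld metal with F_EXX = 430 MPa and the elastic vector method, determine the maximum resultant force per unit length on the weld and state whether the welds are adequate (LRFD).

Total weld length L_w = 300 mm. Treat welds as unit-width lines.
Polar moment about centroid: J = 2[d³/12 + d(b/2)²] = 2[150³/12 + 150×42.5²] = 1104000 mm³.
Direct shear f_v = P/L_w = 119×10³ / 300 = 396.7 N/mm (vertical).
Torsion M = P·e = 119×10³ × 140 = 16660000 N·mm.
Critical point at (x, y) = (42.5, 75) from centroid. f_tx = M·y/J = 1131 N/mm; f_ty = M·x/J = 641.1 N/mm.
Resultant f_max = √[f_tx² + (f_v + f_ty)²] = √[1131² + (396.7 + 641.1)²] = 1535 N/mm.
Capacity per unit length: φr_n = 0.75 × 0.6 × 430 × (0.707 × 14) = 1915 N/mm.
1535 ≤ 1915 → adequate.

f_max ≈ 1540 N/mm; adequate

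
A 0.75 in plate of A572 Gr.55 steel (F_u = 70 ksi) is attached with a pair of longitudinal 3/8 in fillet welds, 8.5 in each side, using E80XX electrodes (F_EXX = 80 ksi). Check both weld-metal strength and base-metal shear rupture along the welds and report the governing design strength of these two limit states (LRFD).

φR_n ≈ 162 kips (weld metal governs)

t_e = 0.707 × 0.375 = 0.2651 in; L = 17 in.
Weld metal: φR_n = 0.75 × 0.6 × 80 × 0.2651 × 17 = 162.3 kips.
Base metal (shear rupture): φR_n = 0.75 × 0.6 × 70 × 0.75 × 17 = 401.6 kips.
Governing: weld metal.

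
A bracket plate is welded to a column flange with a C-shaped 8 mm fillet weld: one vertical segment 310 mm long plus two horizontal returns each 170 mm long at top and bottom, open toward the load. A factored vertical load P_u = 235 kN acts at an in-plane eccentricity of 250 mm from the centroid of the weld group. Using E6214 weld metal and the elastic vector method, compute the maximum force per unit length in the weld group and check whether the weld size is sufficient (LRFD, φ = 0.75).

f_max ≈ 1190 N/mm; adequate

E62XX → F_EXX = 620 MPa.
Total weld length L_w = 650 mm. Treat welds as unit-width lines.
Centroid: x̄ = 2×170×85 / 650 = 44.46 mm from the vertical weld.
Polar moment about centroid: J = I_x + I_y = [310³/12 + 2×170×155²] + [310×44.46² + 2(170³/12 + 170×40.54²)] = 12640000 mm³.
Direct shear f_v = P/L_w = 235×10³ / 650 = 361.5 N/mm (vertical).
Torsion M = P·e = 235×10³ × 250 = 58750000 N·mm.
Critical point at (x, y) = (125.5, 155) from centroid. f_tx = M·y/J = 720.3 N/mm; f_ty = M·x/J = 583.4 N/mm.
Resultant f_max = √[f_tx² + (f_v + f_ty)²] = √[720.3² + (361.5 + 583.4)²] = 1188 N/mm.
Capacity per unit length: φr_n = 0.75 × 0.6 × 620 × (0.707 × 8) = 1578 N/mm.
1188 ≤ 1578 → adequate.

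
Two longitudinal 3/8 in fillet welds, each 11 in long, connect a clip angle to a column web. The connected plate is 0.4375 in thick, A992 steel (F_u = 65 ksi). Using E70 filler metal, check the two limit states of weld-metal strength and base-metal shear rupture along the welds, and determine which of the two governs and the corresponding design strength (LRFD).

φR_n ≈ 184 kip (weld metal governs)

E70XX → F_EXX = 70 ksi.
t_e = 0.707 × 0.375 = 0.2651 in; L = 22 in.
Weld metal: φR_n = 0.75 × 0.6 × 70 × 0.2651 × 22 = 183.7 kip.
Base metal (shear rupture): φR_n = 0.75 × 0.6 × 65 × 0.4375 × 22 = 281.5 kip.
Governing: weld metal.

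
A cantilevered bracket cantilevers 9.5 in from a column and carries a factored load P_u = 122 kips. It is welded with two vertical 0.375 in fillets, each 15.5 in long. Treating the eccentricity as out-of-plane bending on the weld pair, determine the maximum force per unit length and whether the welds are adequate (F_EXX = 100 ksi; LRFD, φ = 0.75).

L_w = 2 × 15.5 = 31 in; section modulus (unit throat) S = 2 × L²/6 = 80.08 in².
Direct shear f_v = P/L_w = 122/31 = 3.935 kip/in.
Moment M = P × e = 122 × 9.5 = 1159 kip·in; bending f_b = M/S = 14.47 kip/in.
f_max = √(f_v² + f_b²) = √(3.935² + 14.47²) = 15 kip/in.
φr_n = 0.75 × 0.6 × 100 × (0.707 × 0.375) = 11.93 kip/in → NOT adequate.

f_max ≈ 15 kip/in; NOT adequate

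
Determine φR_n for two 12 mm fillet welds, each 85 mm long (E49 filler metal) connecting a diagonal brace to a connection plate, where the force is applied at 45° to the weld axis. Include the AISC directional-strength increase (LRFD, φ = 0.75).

φR_n ≈ 413 kN

E49XX → F_EXX = 490 MPa.
t_e = 0.707 × 12 = 8.484 mm; A_we = 8.484 × 170 = 1442 mm².
Directional factor: 1.0 + 0.5 sin^1.5(45°) = 1.297.
F_nw = 0.6 × 490 × 1.297 = 381.4 MPa.
φR_n = 0.75 × 381.4 × 1442 × 10⁻³ = 412.6 kN.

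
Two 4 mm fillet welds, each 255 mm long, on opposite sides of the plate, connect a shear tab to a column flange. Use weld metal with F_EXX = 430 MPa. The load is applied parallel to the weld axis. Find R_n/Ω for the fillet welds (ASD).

Effective throat t_e = 0.707 × 4 = 2.828 mm.
Total length L = 510 mm; A_we = 2.828 × 510 = 1442 mm².
F_nw = 0.6 F_EXX = 0.6 × 430 = 258 MPa.
R_n = 258 × 1442 × 10⁻³ = 372.1 kN; R_n/Ω = 372.1/2.0 = 186.1 kN.

R_n/Ω ≈ 186 kN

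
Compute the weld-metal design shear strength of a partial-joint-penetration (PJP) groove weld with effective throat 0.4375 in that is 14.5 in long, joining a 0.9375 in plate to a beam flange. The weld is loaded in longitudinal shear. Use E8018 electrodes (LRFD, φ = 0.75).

φR_n ≈ 228 kip

E80XX → F_EXX = 80 ksi.
Effective throat (given) t_e = 0.4375 in.
A_we = 0.4375 × 14.5 = 6.344 in².
F_nw = 0.6 F_EXX = 48 ksi.
φR_n = 0.75 × 48 × 6.344 = 228.4 kip.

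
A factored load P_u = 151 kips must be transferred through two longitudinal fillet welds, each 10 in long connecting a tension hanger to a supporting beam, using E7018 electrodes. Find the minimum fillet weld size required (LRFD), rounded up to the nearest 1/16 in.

E70XX → F_EXX = 70 ksi.
Total weld length L = 20 in.
Required throat t_e = P_u / (φ × 0.6 F_EXX × L) = 151 / (0.75 × 0.6 × 70 × 20) = 0.2397 in.
Required leg w = t_e / 0.707 = 0.339 in → use 3/8 in.

w = 3/8 in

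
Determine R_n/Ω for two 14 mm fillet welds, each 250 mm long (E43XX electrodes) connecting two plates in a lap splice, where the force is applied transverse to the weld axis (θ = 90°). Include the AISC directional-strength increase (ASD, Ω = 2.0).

R_n/Ω ≈ 958 kN

E43XX → F_EXX = 430 MPa.
t_e = 0.707 × 14 = 9.898 mm; A_we = 9.898 × 500 = 4949 mm².
Directional factor: 1.0 + 0.5 sin^1.5(90°) = 1.5.
F_nw = 0.6 × 430 × 1.5 = 387 MPa.
R_n/Ω = (387 × 4949) / 2.0 × 10⁻³ = 957.6 kN.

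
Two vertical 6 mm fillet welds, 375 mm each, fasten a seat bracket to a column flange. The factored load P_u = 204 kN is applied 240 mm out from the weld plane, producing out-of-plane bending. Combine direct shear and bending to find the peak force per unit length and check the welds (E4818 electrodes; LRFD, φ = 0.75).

f_max ≈ 1080 N/mm; NOT adequate

E48XX → F_EXX = 480 MPa.
L_w = 2 × 375 = 750 mm; section modulus (unit throat) S = 2 × L²/6 = 46880 mm².
Direct shear f_v = P/L_w = 204×10³/750 = 272 N/mm.
Moment M = P × e = 204×10³ × 240 = 48960000 N·mm; bending f_b = M/S = 1044 N/mm.
f_max = √(f_v² + f_b²) = √(272² + 1044²) = 1079 N/mm.
φr_n = 0.75 × 0.6 × 480 × (0.707 × 6) = 916.3 N/mm → NOT adequate.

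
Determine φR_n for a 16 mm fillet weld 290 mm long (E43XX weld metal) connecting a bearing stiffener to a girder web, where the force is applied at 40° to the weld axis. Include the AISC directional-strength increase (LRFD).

φR_n ≈ 798 kN

E43XX → F_EXX = 430 MPa.
t_e = 0.707 × 16 = 11.31 mm; A_we = 11.31 × 290 = 3280 mm².
Directional factor: 1.0 + 0.5 sin^1.5(40°) = 1.258.
F_nw = 0.6 × 430 × 1.258 = 324.5 MPa.
φR_n = 0.75 × 324.5 × 3280 × 10⁻³ = 798.3 kN.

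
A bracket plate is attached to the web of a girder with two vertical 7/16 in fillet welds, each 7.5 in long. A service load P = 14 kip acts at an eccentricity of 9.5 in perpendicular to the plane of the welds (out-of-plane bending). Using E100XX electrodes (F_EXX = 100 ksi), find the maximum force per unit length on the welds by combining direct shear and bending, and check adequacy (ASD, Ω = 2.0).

L_w = 2 × 7.5 = 15 in; section modulus (unit throat) S = 2 × L²/6 = 18.75 in².
Direct shear f_v = P/L_w = 14/15 = 0.9333 kip/in.
Moment M = P × e = 14 × 9.5 = 133 kip·in; bending f_b = M/S = 7.093 kip/in.
f_max = √(f_v² + f_b²) = √(0.9333² + 7.093²) = 7.154 kip/in.
r_n/Ω = (1/2.0) × 0.6 × 100 × (0.707 × 0.4375) = 9.279 kip/in → adequate.

f_max ≈ 7.15 kip/in; adequate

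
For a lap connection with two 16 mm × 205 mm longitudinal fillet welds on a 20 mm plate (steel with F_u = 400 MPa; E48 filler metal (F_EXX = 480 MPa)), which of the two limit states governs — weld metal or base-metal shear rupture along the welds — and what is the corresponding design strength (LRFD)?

t_e = 0.707 × 16 = 11.31 mm; L = 410 mm.
Weld metal: φR_n = 0.75 × 0.6 × 480 × 11.31 × 410 × 10⁻³ = 1002 kN.
Base metal (shear rupture): φR_n = 0.75 × 0.6 × 400 × 20 × 410 × 10⁻³ = 1476 kN.
Governing: weld metal.

φR_n ≈ 1000 kN (weld metal governs)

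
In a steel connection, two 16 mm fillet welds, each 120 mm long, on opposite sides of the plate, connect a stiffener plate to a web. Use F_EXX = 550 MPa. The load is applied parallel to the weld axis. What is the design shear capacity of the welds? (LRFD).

φR_n ≈ 672 kN

Effective throat t_e = 0.707 × 16 = 11.31 mm.
Total length L = 240 mm; A_we = 11.31 × 240 = 2715 mm².
F_nw = 0.6 F_EXX = 0.6 × 550 = 330 MPa.
φR_n = 0.75 × 330 × 2715 × 10⁻³ = 671.9 kN.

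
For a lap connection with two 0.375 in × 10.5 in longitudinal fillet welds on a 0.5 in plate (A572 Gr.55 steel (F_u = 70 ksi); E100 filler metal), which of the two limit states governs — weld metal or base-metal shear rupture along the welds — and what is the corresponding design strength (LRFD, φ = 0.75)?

φR_n ≈ 251 kips (weld metal governs)

E100XX → F_EXX = 100 ksi.
t_e = 0.707 × 0.375 = 0.2651 in; L = 21 in.
Weld metal: φR_n = 0.75 × 0.6 × 100 × 0.2651 × 21 = 250.5 kips.
Base metal (shear rupture): φR_n = 0.75 × 0.6 × 70 × 0.5 × 21 = 330.8 kips.
Governing: weld metal.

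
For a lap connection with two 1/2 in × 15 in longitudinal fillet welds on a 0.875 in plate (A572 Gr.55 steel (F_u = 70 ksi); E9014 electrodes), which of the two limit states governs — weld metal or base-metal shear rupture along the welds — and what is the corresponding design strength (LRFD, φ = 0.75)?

E90XX → F_EXX = 90 ksi.
t_e = 0.707 × 0.5 = 0.3535 in; L = 30 in.
Weld metal: φR_n = 0.75 × 0.6 × 90 × 0.3535 × 30 = 429.5 kips.
Base metal (shear rupture): φR_n = 0.75 × 0.6 × 70 × 0.875 × 30 = 826.9 kips.
Governing: weld metal.

φR_n ≈ 430 kips (weld metal governs)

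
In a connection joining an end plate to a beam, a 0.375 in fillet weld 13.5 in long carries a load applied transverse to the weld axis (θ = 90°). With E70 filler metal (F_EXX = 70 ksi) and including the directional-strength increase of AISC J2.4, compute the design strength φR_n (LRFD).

φR_n ≈ 169 kip

t_e = 0.707 × 0.375 = 0.2651 in; A_we = 0.2651 × 13.5 = 3.579 in².
Directional factor: 1.0 + 0.5 sin^1.5(90°) = 1.5.
F_nw = 0.6 × 70 × 1.5 = 63 ksi.
φR_n = 0.75 × 63 × 3.579 = 169.1 kip.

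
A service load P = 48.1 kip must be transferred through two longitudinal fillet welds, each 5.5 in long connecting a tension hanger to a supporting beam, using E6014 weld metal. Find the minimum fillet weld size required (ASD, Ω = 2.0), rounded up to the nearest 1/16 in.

E60XX → F_EXX = 60 ksi.
Total weld length L = 11 in.
Required throat t_e = P × Ω / (0.6 F_EXX × L) = 48.1 × 2.0 / (0.6 × 60 × 11) = 0.2429 in.
Required leg w = t_e / 0.707 = 0.3436 in → use 3/8 in.

w = 3/8 in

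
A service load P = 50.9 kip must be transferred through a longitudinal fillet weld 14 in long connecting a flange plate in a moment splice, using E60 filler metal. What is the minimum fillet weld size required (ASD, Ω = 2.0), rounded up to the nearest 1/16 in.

E60XX → F_EXX = 60 ksi.
Total weld length L = 14 in.
Required throat t_e = P × Ω / (0.6 F_EXX × L) = 50.9 × 2.0 / (0.6 × 60 × 14) = 0.202 in.
Required leg w = t_e / 0.707 = 0.2857 in → use 5/16 in.

w = 5/16 in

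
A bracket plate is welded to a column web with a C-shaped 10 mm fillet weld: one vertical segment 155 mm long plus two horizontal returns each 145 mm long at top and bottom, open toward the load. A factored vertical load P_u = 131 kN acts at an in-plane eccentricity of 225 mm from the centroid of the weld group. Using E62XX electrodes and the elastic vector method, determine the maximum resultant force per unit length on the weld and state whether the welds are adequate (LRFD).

f_max ≈ 1430 N/mm; adequate

E62XX → F_EXX = 620 MPa.
Total weld length L_w = 445 mm. Treat welds as unit-width lines.
Centroid: x̄ = 2×145×72.5 / 445 = 47.25 mm from the vertical weld.
Polar moment about centroid: J = I_x + I_y = [155³/12 + 2×145×77.5²] + [155×47.25² + 2(145³/12 + 145×25.25²)] = 3091000 mm³.
Direct shear f_v = P/L_w = 131×10³ / 445 = 294.4 N/mm (vertical).
Torsion M = P·e = 131×10³ × 225 = 29475000 N·mm.
Critical point at (x, y) = (97.75, 77.5) from centroid. f_tx = M·y/J = 739 N/mm; f_ty = M·x/J = 932.1 N/mm.
Resultant f_max = √[f_tx² + (f_v + f_ty)²] = √[739² + (294.4 + 932.1)²] = 1432 N/mm.
Capacity per unit length: φr_n = 0.75 × 0.6 × 620 × (0.707 × 10) = 1973 N/mm.
1432 ≤ 1973 → adequate.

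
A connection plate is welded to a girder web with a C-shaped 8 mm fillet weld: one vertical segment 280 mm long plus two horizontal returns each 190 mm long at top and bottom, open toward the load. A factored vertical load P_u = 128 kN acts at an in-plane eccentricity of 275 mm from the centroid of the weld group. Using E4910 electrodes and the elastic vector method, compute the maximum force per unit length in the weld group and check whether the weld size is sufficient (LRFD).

f_max ≈ 725 N/mm; adequate

E49XX → F_EXX = 490 MPa.
Total weld length L_w = 660 mm. Treat welds as unit-width lines.
Centroid: x̄ = 2×190×95 / 660 = 54.7 mm from the vertical weld.
Polar moment about centroid: J = I_x + I_y = [280³/12 + 2×190×140²] + [280×54.7² + 2(190³/12 + 190×40.3²)] = 11880000 mm³.
Direct shear f_v = P/L_w = 128×10³ / 660 = 193.9 N/mm (vertical).
Torsion M = P·e = 128×10³ × 275 = 35200000 N·mm.
Critical point at (x, y) = (135.3, 140) from centroid. f_tx = M·y/J = 415 N/mm; f_ty = M·x/J = 401.1 N/mm.
Resultant f_max = √[f_tx² + (f_v + f_ty)²] = √[415² + (193.9 + 401.1)²] = 725.4 N/mm.
Capacity per unit length: φr_n = 0.75 × 0.6 × 490 × (0.707 × 8) = 1247 N/mm.
725.4 ≤ 1247 → adequate.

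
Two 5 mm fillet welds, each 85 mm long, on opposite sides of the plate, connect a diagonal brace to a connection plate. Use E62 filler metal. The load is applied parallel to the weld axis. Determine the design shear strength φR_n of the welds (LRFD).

φR_n ≈ 168 kN

E62XX → F_EXX = 620 MPa.
Effective throat t_e = 0.707 × 5 = 3.535 mm.
Total length L = 170 mm; A_we = 3.535 × 170 = 600.9 mm².
F_nw = 0.6 F_EXX = 0.6 × 620 = 372 MPa.
φR_n = 0.75 × 372 × 600.9 × 10⁻³ = 167.7 kN.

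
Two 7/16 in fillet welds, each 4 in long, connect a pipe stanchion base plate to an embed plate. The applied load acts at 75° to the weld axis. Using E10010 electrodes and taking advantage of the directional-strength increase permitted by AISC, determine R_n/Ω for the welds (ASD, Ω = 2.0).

R_n/Ω ≈ 109 kips

E100XX → F_EXX = 100 ksi.
t_e = 0.707 × 0.4375 = 0.3093 in; A_we = 0.3093 × 8 = 2.474 in².
Directional factor: 1.0 + 0.5 sin^1.5(75°) = 1.475.
F_nw = 0.6 × 100 × 1.475 = 88.48 ksi.
R_n/Ω = (88.48 × 2.474) / 2.0 = 109.5 kips.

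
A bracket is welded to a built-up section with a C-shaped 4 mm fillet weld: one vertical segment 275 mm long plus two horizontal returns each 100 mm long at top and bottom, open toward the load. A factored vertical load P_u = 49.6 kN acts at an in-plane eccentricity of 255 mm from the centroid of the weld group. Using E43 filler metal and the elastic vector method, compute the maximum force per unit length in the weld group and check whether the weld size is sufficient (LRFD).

f_max ≈ 398 N/mm; adequate

E43XX → F_EXX = 430 MPa.
Total weld length L_w = 475 mm. Treat welds as unit-width lines.
Centroid: x̄ = 2×100×50 / 475 = 21.05 mm from the vertical weld.
Polar moment about centroid: J = I_x + I_y = [275³/12 + 2×100×137.5²] + [275×21.05² + 2(100³/12 + 100×28.95²)] = 5970000 mm³.
Direct shear f_v = P/L_w = 49.6×10³ / 475 = 104.4 N/mm (vertical).
Torsion M = P·e = 49.6×10³ × 255 = 12648000 N·mm.
Critical point at (x, y) = (78.95, 137.5) from centroid. f_tx = M·y/J = 291.3 N/mm; f_ty = M·x/J = 167.2 N/mm.
Resultant f_max = √[f_tx² + (f_v + f_ty)²] = √[291.3² + (104.4 + 167.2)²] = 398.3 N/mm.
Capacity per unit length: φr_n = 0.75 × 0.6 × 430 × (0.707 × 4) = 547.2 N/mm.
398.3 ≤ 547.2 → adequate.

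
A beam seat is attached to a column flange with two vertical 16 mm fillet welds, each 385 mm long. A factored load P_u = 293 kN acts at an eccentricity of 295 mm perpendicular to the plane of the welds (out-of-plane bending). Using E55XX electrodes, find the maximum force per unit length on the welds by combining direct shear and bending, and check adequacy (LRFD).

f_max ≈ 1790 N/mm; adequate

E55XX → F_EXX = 550 MPa.
L_w = 2 × 385 = 770 mm; section modulus (unit throat) S = 2 × L²/6 = 49410 mm².
Direct shear f_v = P/L_w = 293×10³/770 = 380.5 N/mm.
Moment M = P × e = 293×10³ × 295 = 86435000 N·mm; bending f_b = M/S = 1749 N/mm.
f_max = √(f_v² + f_b²) = √(380.5² + 1749²) = 1790 N/mm.
φr_n = 0.75 × 0.6 × 550 × (0.707 × 16) = 2800 N/mm → adequate.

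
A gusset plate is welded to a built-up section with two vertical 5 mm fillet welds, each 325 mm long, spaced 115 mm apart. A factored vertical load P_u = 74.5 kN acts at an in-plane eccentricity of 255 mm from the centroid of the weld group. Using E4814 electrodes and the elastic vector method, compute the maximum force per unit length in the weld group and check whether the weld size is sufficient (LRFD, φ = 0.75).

f_max ≈ 467 N/mm; adequate

E48XX → F_EXX = 480 MPa.
Total weld length L_w = 650 mm. Treat welds as unit-width lines.
Polar moment about centroid: J = 2[d³/12 + d(b/2)²] = 2[325³/12 + 325×57.5²] = 7870000 mm³.
Direct shear f_v = P/L_w = 74.5×10³ / 650 = 114.6 N/mm (vertical).
Torsion M = P·e = 74.5×10³ × 255 = 18998000 N·mm.
Critical point at (x, y) = (57.5, 162.5) from centroid. f_tx = M·y/J = 392.2 N/mm; f_ty = M·x/J = 138.8 N/mm.
Resultant f_max = √[f_tx² + (f_v + f_ty)²] = √[392.2² + (114.6 + 138.8)²] = 467 N/mm.
Capacity per unit length: φr_n = 0.75 × 0.6 × 480 × (0.707 × 5) = 763.6 N/mm.
467 ≤ 763.6 → adequate.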